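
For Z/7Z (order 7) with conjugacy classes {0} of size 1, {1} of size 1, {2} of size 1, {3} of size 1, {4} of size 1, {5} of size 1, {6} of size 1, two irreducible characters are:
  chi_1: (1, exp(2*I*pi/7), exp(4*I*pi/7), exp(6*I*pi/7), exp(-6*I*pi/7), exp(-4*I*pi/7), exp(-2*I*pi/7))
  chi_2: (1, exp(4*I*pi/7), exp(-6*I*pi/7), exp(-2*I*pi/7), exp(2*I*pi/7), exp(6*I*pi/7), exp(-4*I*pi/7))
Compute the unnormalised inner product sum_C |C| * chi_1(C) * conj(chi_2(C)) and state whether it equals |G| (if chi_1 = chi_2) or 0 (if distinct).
Sum = 0; so <chi_1, chi_2> = 0 (distinct irreducibles are orthogonal).

Reasoning: Compute term by term over conjugacy classes (|C| * chi_1(C) * conj(chi_2(C))):
  1*(1)*conj(1) + 1*(exp(2*I*pi/7))*conj(exp(4*I*pi/7)) + 1*(exp(4*I*pi/7))*conj(exp(-6*I*pi/7)) + 1*(exp(6*I*pi/7))*conj(exp(-2*I*pi/7)) + 1*(exp(-6*I*pi/7))*conj(exp(2*I*pi/7)) + 1*(exp(-4*I*pi/7))*conj(exp(6*I*pi/7)) + 1*(exp(-2*I*pi/7))*conj(exp(-4*I*pi/7))
  = (1) + (exp(-2*I*pi/7)) + (exp(-4*I*pi/7)) + (exp(-6*I*pi/7)) + (exp(6*I*pi/7)) + (exp(4*I*pi/7)) + (exp(2*I*pi/7))
  = 0.
(Exp terms are combined using exp(i*s)*conj(exp(i*t)) = exp(i*(s-t)), and sums of them are collapsed using the identity that for every m > 1 the m distinct m-th roots of unity sum to 0, e.g. 1 + exp(2*I*pi/3) + exp(-2*I*pi/3) = 0.)
Dividing by |G| = 7 gives 0/7 = 0, matching the row-orthogonality relation <chi_1, chi_2> = [chi_1 = chi_2].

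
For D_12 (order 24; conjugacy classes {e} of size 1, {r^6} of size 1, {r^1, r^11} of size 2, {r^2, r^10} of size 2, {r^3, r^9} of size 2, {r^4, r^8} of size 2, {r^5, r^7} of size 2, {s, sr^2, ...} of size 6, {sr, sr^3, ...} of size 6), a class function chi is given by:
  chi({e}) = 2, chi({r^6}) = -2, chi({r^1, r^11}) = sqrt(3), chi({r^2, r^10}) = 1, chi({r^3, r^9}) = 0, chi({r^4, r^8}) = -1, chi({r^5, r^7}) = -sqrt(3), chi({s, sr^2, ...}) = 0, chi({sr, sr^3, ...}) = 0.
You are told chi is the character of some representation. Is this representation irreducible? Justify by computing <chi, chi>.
Irreducible: <chi, chi> = 1.

Derivation: <chi, chi> = (1/|G|) sum_C |C| * |chi(C)|^2 = (1/24)[1*|2|^2 + 1*|-2|^2 + 2*|sqrt(3)|^2 + 2*|1|^2 + 2*|0|^2 + 2*|-1|^2 + 2*|-sqrt(3)|^2 + 6*|0|^2 + 6*|0|^2]
  = (1/24)[(4) + (4) + (6) + (2) + (0) + (2) + (6) + (0) + (0)] = 24/24 = 1.
A character is irreducible iff <chi, chi> = 1, so this representation is irreducible.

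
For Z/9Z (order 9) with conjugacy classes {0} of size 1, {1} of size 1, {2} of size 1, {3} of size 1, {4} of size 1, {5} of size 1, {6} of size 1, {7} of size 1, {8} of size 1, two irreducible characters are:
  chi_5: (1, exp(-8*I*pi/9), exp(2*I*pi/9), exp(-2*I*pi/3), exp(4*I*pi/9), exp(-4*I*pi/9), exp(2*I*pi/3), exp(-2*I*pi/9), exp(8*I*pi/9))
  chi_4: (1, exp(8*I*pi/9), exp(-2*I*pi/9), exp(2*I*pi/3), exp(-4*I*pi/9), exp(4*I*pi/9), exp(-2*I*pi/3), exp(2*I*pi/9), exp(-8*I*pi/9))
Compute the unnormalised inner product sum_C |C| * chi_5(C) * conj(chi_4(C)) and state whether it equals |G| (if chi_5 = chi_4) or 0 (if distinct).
Sum = 0; so <chi_5, chi_4> = 0 (distinct irreducibles are orthogonal).

Details: Compute term by term over conjugacy classes (|C| * chi_5(C) * conj(chi_4(C))):
  1*(1)*conj(1) + 1*(exp(-8*I*pi/9))*conj(exp(8*I*pi/9)) + 1*(exp(2*I*pi/9))*conj(exp(-2*I*pi/9)) + 1*(exp(-2*I*pi/3))*conj(exp(2*I*pi/3)) + 1*(exp(4*I*pi/9))*conj(exp(-4*I*pi/9)) + 1*(exp(-4*I*pi/9))*conj(exp(4*I*pi/9)) + 1*(exp(2*I*pi/3))*conj(exp(-2*I*pi/3)) + 1*(exp(-2*I*pi/9))*conj(exp(2*I*pi/9)) + 1*(exp(8*I*pi/9))*conj(exp(-8*I*pi/9))
  = (1) + (exp(2*I*pi/9)) + (exp(4*I*pi/9)) + (exp(2*I*pi/3)) + (exp(8*I*pi/9)) + (exp(-8*I*pi/9)) + (exp(-2*I*pi/3)) + (exp(-4*I*pi/9)) + (exp(-2*I*pi/9))
  = 0.
(Exp terms are combined using exp(i*s)*conj(exp(i*t)) = exp(i*(s-t)), and sums of them are collapsed using the identity that for every m > 1 the m distinct m-th roots of unity sum to 0, e.g. 1 + exp(2*I*pi/3) + exp(-2*I*pi/3) = 0.)
Dividing by |G| = 9 gives 0/9 = 0, matching the row-orthogonality relation <chi_5, chi_4> = [chi_5 = chi_4].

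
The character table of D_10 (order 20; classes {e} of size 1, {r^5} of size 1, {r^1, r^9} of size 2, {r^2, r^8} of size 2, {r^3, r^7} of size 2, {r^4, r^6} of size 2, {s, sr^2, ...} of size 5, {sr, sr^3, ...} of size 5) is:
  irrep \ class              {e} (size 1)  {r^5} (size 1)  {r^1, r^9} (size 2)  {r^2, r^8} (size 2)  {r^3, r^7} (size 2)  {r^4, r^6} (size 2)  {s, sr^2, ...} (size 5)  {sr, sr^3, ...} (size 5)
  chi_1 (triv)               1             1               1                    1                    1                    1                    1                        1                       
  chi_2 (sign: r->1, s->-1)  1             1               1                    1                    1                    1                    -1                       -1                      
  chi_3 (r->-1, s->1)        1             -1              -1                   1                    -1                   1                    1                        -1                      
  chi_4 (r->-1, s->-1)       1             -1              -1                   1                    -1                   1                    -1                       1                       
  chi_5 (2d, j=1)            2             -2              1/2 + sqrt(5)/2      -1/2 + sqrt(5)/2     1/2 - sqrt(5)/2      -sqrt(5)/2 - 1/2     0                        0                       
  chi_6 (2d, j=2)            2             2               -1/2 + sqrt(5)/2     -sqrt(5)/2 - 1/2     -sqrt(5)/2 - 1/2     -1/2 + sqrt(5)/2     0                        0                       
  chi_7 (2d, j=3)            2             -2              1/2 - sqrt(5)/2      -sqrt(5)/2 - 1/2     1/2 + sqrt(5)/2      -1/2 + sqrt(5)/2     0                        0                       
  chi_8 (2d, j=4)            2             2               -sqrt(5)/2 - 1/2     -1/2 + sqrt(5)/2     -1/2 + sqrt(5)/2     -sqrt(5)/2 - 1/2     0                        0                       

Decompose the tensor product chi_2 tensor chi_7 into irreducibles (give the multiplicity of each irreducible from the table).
chi_2 tensor chi_7 = chi_7 (all other irreducibles have multiplicity 0).

Details: The character of a tensor product is the pointwise product (chi_2 * chi_7)(C) = chi_2(C) * chi_7(C):
  {e}: (1)*(2), {r^5}: (1)*(-2), {r^1, r^9}: (1)*(1/2 - sqrt(5)/2), {r^2, r^8}: (1)*(-sqrt(5)/2 - 1/2), {r^3, r^7}: (1)*(1/2 + sqrt(5)/2), {r^4, r^6}: (1)*(-1/2 + sqrt(5)/2), {s, sr^2, ...}: (-1)*(0), {sr, sr^3, ...}: (-1)*(0)
so (chi_2 * chi_7) takes values
  {e} -> 2, {r^5} -> -2, {r^1, r^9} -> 1/2 - sqrt(5)/2, {r^2, r^8} -> -sqrt(5)/2 - 1/2, {r^3, r^7} -> 1/2 + sqrt(5)/2, {r^4, r^6} -> -1/2 + sqrt(5)/2, {s, sr^2, ...} -> 0, {sr, sr^3, ...} -> 0.
Now take the inner product of this character with each irreducible chi from the table, <chi_2*chi_7, chi> = (1/20) sum_C |C| (chi_2*chi_7)(C) conj(chi(C)):
  <chi_2*chi_7, chi_1> = (1/20)[1*(2)*conj(1) + 1*(-2)*conj(1) + 2*(1/2 - sqrt(5)/2)*conj(1) + 2*(-sqrt(5)/2 - 1/2)*conj(1) + 2*(1/2 + sqrt(5)/2)*conj(1) + 2*(-1/2 + sqrt(5)/2)*conj(1) + 5*(0)*conj(1) + 5*(0)*conj(1)]
      = (1/20)[(2) + (-2) + (1 - sqrt(5)) + (-sqrt(5) - 1) + (1 + sqrt(5)) + (-1 + sqrt(5)) + (0) + (0)] = 0/20 = 0
  <chi_2*chi_7, chi_2> = (1/20)[1*(2)*conj(1) + 1*(-2)*conj(1) + 2*(1/2 - sqrt(5)/2)*conj(1) + 2*(-sqrt(5)/2 - 1/2)*conj(1) + 2*(1/2 + sqrt(5)/2)*conj(1) + 2*(-1/2 + sqrt(5)/2)*conj(1) + 5*(0)*conj(-1) + 5*(0)*conj(-1)]
      = (1/20)[(2) + (-2) + (1 - sqrt(5)) + (-sqrt(5) - 1) + (1 + sqrt(5)) + (-1 + sqrt(5)) + (0) + (0)] = 0/20 = 0
  <chi_2*chi_7, chi_3> = (1/20)[1*(2)*conj(1) + 1*(-2)*conj(-1) + 2*(1/2 - sqrt(5)/2)*conj(-1) + 2*(-sqrt(5)/2 - 1/2)*conj(1) + 2*(1/2 + sqrt(5)/2)*conj(-1) + 2*(-1/2 + sqrt(5)/2)*conj(1) + 5*(0)*conj(1) + 5*(0)*conj(-1)]
      = (1/20)[(2) + (2) + (-1 + sqrt(5)) + (-sqrt(5) - 1) + (-sqrt(5) - 1) + (-1 + sqrt(5)) + (0) + (0)] = 0/20 = 0
  <chi_2*chi_7, chi_4> = (1/20)[1*(2)*conj(1) + 1*(-2)*conj(-1) + 2*(1/2 - sqrt(5)/2)*conj(-1) + 2*(-sqrt(5)/2 - 1/2)*conj(1) + 2*(1/2 + sqrt(5)/2)*conj(-1) + 2*(-1/2 + sqrt(5)/2)*conj(1) + 5*(0)*conj(-1) + 5*(0)*conj(1)]
      = (1/20)[(2) + (2) + (-1 + sqrt(5)) + (-sqrt(5) - 1) + (-sqrt(5) - 1) + (-1 + sqrt(5)) + (0) + (0)] = 0/20 = 0
  <chi_2*chi_7, chi_5> = (1/20)[1*(2)*conj(2) + 1*(-2)*conj(-2) + 2*(1/2 - sqrt(5)/2)*conj(1/2 + sqrt(5)/2) + 2*(-sqrt(5)/2 - 1/2)*conj(-1/2 + sqrt(5)/2) + 2*(1/2 + sqrt(5)/2)*conj(1/2 - sqrt(5)/2) + 2*(-1/2 + sqrt(5)/2)*conj(-sqrt(5)/2 - 1/2) + 5*(0)*conj(0) + 5*(0)*conj(0)]
      = (1/20)[(4) + (4) + (-2) + (-2) + (-2) + (-2) + (0) + (0)] = 0/20 = 0
  <chi_2*chi_7, chi_6> = (1/20)[1*(2)*conj(2) + 1*(-2)*conj(2) + 2*(1/2 - sqrt(5)/2)*conj(-1/2 + sqrt(5)/2) + 2*(-sqrt(5)/2 - 1/2)*conj(-sqrt(5)/2 - 1/2) + 2*(1/2 + sqrt(5)/2)*conj(-sqrt(5)/2 - 1/2) + 2*(-1/2 + sqrt(5)/2)*conj(-1/2 + sqrt(5)/2) + 5*(0)*conj(0) + 5*(0)*conj(0)]
      = (1/20)[(4) + (-4) + (-3 + sqrt(5)) + (sqrt(5) + 3) + (-3 - sqrt(5)) + (3 - sqrt(5)) + (0) + (0)] = 0/20 = 0
  <chi_2*chi_7, chi_7> = (1/20)[1*(2)*conj(2) + 1*(-2)*conj(-2) + 2*(1/2 - sqrt(5)/2)*conj(1/2 - sqrt(5)/2) + 2*(-sqrt(5)/2 - 1/2)*conj(-sqrt(5)/2 - 1/2) + 2*(1/2 + sqrt(5)/2)*conj(1/2 + sqrt(5)/2) + 2*(-1/2 + sqrt(5)/2)*conj(-1/2 + sqrt(5)/2) + 5*(0)*conj(0) + 5*(0)*conj(0)]
      = (1/20)[(4) + (4) + (3 - sqrt(5)) + (sqrt(5) + 3) + (sqrt(5) + 3) + (3 - sqrt(5)) + (0) + (0)] = 20/20 = 1
  <chi_2*chi_7, chi_8> = (1/20)[1*(2)*conj(2) + 1*(-2)*conj(2) + 2*(1/2 - sqrt(5)/2)*conj(-sqrt(5)/2 - 1/2) + 2*(-sqrt(5)/2 - 1/2)*conj(-1/2 + sqrt(5)/2) + 2*(1/2 + sqrt(5)/2)*conj(-1/2 + sqrt(5)/2) + 2*(-1/2 + sqrt(5)/2)*conj(-sqrt(5)/2 - 1/2) + 5*(0)*conj(0) + 5*(0)*conj(0)]
      = (1/20)[(4) + (-4) + (2) + (-2) + (2) + (-2) + (0) + (0)] = 0/20 = 0
Hence the multiplicities are chi_7: 1. Dimension check: dim(chi_2)*dim(chi_7) = 1*2 = 2 and sum (mult * dim) = 1*2 = 2.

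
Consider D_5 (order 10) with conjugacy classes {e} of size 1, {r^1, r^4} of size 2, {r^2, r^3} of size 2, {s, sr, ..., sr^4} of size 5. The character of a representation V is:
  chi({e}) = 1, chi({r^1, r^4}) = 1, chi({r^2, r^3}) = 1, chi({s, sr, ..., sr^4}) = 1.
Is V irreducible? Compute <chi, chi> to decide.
Irreducible: <chi, chi> = 1.

Justification: <chi, chi> = (1/|G|) sum_C |C| * |chi(C)|^2 = (1/10)[1*|1|^2 + 2*|1|^2 + 2*|1|^2 + 5*|1|^2]
  = (1/10)[(1) + (2) + (2) + (5)] = 10/10 = 1.
A character is irreducible iff <chi, chi> = 1, so this representation is irreducible.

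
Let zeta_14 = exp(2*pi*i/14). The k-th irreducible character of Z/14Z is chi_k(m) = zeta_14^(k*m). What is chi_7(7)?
chi_7(7) = zeta_14^49 = -1

Justification: chi_7(7) = zeta_14^(7*7) = zeta_14^49. Since zeta_14^14 = 1, this equals zeta_14^7 = exp(2*pi*i*7/14) = -1.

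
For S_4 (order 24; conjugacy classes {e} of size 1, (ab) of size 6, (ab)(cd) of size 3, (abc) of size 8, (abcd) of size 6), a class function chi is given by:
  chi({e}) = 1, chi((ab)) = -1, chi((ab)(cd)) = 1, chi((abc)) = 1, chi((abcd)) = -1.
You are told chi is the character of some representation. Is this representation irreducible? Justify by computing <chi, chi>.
Irreducible: <chi, chi> = 1.

Justification: <chi, chi> = (1/|G|) sum_C |C| * |chi(C)|^2 = (1/24)[1*|1|^2 + 6*|-1|^2 + 3*|1|^2 + 8*|1|^2 + 6*|-1|^2]
  = (1/24)[(1) + (6) + (3) + (8) + (6)] = 24/24 = 1.
A character is irreducible iff <chi, chi> = 1, so this representation is irreducible.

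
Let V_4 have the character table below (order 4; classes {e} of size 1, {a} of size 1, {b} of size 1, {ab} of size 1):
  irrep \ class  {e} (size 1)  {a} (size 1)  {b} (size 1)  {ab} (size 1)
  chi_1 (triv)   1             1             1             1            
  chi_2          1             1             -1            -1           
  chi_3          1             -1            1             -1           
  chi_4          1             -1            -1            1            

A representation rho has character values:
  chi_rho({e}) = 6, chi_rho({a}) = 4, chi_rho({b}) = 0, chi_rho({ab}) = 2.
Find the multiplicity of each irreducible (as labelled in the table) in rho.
Multiplicities: chi_1: 3, chi_2: 2, chi_3: 0, chi_4: 1.

Explanation: Use <chi_rho, chi> = (1/|G|) sum_C |C| * chi_rho(C) * conj(chi(C)) with |G| = 4 for each irreducible chi in the table:
  <chi_rho, chi_1> = (1/4)[1*(6)*conj(1) + 1*(4)*conj(1) + 1*(0)*conj(1) + 1*(2)*conj(1)]
      = (1/4)[(6) + (4) + (0) + (2)] = 12/4 = 3
  <chi_rho, chi_2> = (1/4)[1*(6)*conj(1) + 1*(4)*conj(1) + 1*(0)*conj(-1) + 1*(2)*conj(-1)]
      = (1/4)[(6) + (4) + (0) + (-2)] = 8/4 = 2
  <chi_rho, chi_3> = (1/4)[1*(6)*conj(1) + 1*(4)*conj(-1) + 1*(0)*conj(1) + 1*(2)*conj(-1)]
      = (1/4)[(6) + (-4) + (0) + (-2)] = 0/4 = 0
  <chi_rho, chi_4> = (1/4)[1*(6)*conj(1) + 1*(4)*conj(-1) + 1*(0)*conj(-1) + 1*(2)*conj(1)]
      = (1/4)[(6) + (-4) + (0) + (2)] = 4/4 = 1
Dimension check: dim(rho) = sum (mult * dim) = 3*1 + 2*1 + 0*1 + 1*1 = 6 = chi_rho(e) = 6.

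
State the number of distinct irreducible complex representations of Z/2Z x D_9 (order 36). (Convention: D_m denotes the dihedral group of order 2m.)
12

Derivation: The number of irreducible complex representations of a finite group equals its number of conjugacy classes. For a direct product, #classes(G x H) = #classes(G) * #classes(H). Z/2Z has 2 classes (abelian), D_9 has 6 classes, so 2 * 6 = 12, so Z/2Z x D_9 (order 36) has exactly 12 irreducible complex representations.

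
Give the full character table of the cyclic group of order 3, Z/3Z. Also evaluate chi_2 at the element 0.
Character table of Z/3Z (irreps indexed chi_0,...,chi_2 with chi_k(m) = zeta_3^(k*m), zeta_3 = exp(2*pi*i/3)):
  irrep \ class  {0} (size 1)  {1} (size 1)    {2} (size 1)  
  chi_0          1             1               1             
  chi_1          1             exp(2*I*pi/3)   exp(-2*I*pi/3)
  chi_2          1             exp(-2*I*pi/3)  exp(2*I*pi/3) 

Spot check: chi_2(0) = zeta_3^(2*0) = zeta_3^0 = 1.

Z/3Z is abelian, so all 3 irreducible complex representations are 1-dimensional. They are given by chi_k(m) = zeta_3^(k*m) for k = 0,...,2. Row orthogonality: sum_m chi_k(m) conj(chi_l(m)) = 3 * [k = l].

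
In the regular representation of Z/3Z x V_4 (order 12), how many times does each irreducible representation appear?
Each irreducible V_i of dimension d_i appears with multiplicity d_i, i.e. rho_reg = (direct sum over all irreducibles V_i) d_i V_i. The irreducible dimensions for Z/3Z x V_4 are 1, 1, 1, 1, 1, 1, 1, 1, 1, 1, 1, 1: 12 irreducibles of dimension 1, each with multiplicity 1. Total dimension 12*1*1 = 12 = |G|.

Working: General theorem: in the regular representation of a finite group G, each irreducible appears with multiplicity equal to its dimension. Check: dim(rho_reg) = sum d_i^2 = 1 + 1 + 1 + 1 + 1 + 1 + 1 + 1 + 1 + 1 + 1 + 1 = 12 = |G|.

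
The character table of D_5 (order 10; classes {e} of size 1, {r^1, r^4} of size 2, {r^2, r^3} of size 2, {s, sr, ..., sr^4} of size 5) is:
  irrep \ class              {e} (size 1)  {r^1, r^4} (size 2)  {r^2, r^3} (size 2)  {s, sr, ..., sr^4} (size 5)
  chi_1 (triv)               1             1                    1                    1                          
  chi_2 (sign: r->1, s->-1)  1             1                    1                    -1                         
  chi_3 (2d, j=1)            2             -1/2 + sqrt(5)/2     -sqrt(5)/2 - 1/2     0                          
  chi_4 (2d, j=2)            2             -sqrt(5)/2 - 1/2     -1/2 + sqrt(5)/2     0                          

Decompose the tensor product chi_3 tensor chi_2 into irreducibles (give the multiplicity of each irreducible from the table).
chi_3 tensor chi_2 = chi_3 (all other irreducibles have multiplicity 0).

Justification: The character of a tensor product is the pointwise product (chi_3 * chi_2)(C) = chi_3(C) * chi_2(C):
  {e}: (2)*(1), {r^1, r^4}: (-1/2 + sqrt(5)/2)*(1), {r^2, r^3}: (-sqrt(5)/2 - 1/2)*(1), {s, sr, ..., sr^4}: (0)*(-1)
so (chi_3 * chi_2) takes values
  {e} -> 2, {r^1, r^4} -> -1/2 + sqrt(5)/2, {r^2, r^3} -> -sqrt(5)/2 - 1/2, {s, sr, ..., sr^4} -> 0.
Now take the inner product of this character with each irreducible chi from the table, <chi_3*chi_2, chi> = (1/10) sum_C |C| (chi_3*chi_2)(C) conj(chi(C)):
  <chi_3*chi_2, chi_1> = (1/10)[1*(2)*conj(1) + 2*(-1/2 + sqrt(5)/2)*conj(1) + 2*(-sqrt(5)/2 - 1/2)*conj(1) + 5*(0)*conj(1)]
      = (1/10)[(2) + (-1 + sqrt(5)) + (-sqrt(5) - 1) + (0)] = 0/10 = 0
  <chi_3*chi_2, chi_2> = (1/10)[1*(2)*conj(1) + 2*(-1/2 + sqrt(5)/2)*conj(1) + 2*(-sqrt(5)/2 - 1/2)*conj(1) + 5*(0)*conj(-1)]
      = (1/10)[(2) + (-1 + sqrt(5)) + (-sqrt(5) - 1) + (0)] = 0/10 = 0
  <chi_3*chi_2, chi_3> = (1/10)[1*(2)*conj(2) + 2*(-1/2 + sqrt(5)/2)*conj(-1/2 + sqrt(5)/2) + 2*(-sqrt(5)/2 - 1/2)*conj(-sqrt(5)/2 - 1/2) + 5*(0)*conj(0)]
      = (1/10)[(4) + (3 - sqrt(5)) + (sqrt(5) + 3) + (0)] = 10/10 = 1
  <chi_3*chi_2, chi_4> = (1/10)[1*(2)*conj(2) + 2*(-1/2 + sqrt(5)/2)*conj(-sqrt(5)/2 - 1/2) + 2*(-sqrt(5)/2 - 1/2)*conj(-1/2 + sqrt(5)/2) + 5*(0)*conj(0)]
      = (1/10)[(4) + (-2) + (-2) + (0)] = 0/10 = 0
Hence the multiplicities are chi_3: 1. Dimension check: dim(chi_3)*dim(chi_2) = 2*1 = 2 and sum (mult * dim) = 1*2 = 2.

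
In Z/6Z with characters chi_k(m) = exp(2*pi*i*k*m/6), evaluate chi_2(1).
chi_2(1) = zeta_6^2 = exp(2*I*pi/3)

Proof sketch: chi_2(1) = zeta_6^(2*1) = zeta_6^2. Since zeta_6^6 = 1, this equals zeta_6^2 = exp(2*pi*i*2/6) = exp(2*I*pi/3).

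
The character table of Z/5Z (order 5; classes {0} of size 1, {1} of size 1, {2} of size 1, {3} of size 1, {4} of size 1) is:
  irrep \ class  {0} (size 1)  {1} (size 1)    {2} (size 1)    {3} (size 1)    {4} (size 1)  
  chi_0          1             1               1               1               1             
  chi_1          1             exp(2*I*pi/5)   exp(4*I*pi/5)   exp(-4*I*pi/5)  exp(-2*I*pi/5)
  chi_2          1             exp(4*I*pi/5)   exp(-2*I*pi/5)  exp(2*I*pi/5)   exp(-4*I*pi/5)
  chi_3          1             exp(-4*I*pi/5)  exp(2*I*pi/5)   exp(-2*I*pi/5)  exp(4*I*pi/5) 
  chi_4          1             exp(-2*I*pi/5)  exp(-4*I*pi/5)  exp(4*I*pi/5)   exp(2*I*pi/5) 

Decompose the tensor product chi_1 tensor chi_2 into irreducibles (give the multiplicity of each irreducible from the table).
chi_1 tensor chi_2 = chi_3 (all other irreducibles have multiplicity 0).

Argument: The character of a tensor product is the pointwise product (chi_1 * chi_2)(C) = chi_1(C) * chi_2(C):
  {0}: (1)*(1), {1}: (exp(2*I*pi/5))*(exp(4*I*pi/5)), {2}: (exp(4*I*pi/5))*(exp(-2*I*pi/5)), {3}: (exp(-4*I*pi/5))*(exp(2*I*pi/5)), {4}: (exp(-2*I*pi/5))*(exp(-4*I*pi/5))
so (chi_1 * chi_2) takes values
  {0} -> 1, {1} -> exp(-4*I*pi/5), {2} -> exp(2*I*pi/5), {3} -> exp(-2*I*pi/5), {4} -> exp(4*I*pi/5).
Now take the inner product of this character with each irreducible chi from the table, <chi_1*chi_2, chi> = (1/5) sum_C |C| (chi_1*chi_2)(C) conj(chi(C)):
  <chi_1*chi_2, chi_0> = (1/5)[1*(1)*conj(1) + 1*(exp(-4*I*pi/5))*conj(1) + 1*(exp(2*I*pi/5))*conj(1) + 1*(exp(-2*I*pi/5))*conj(1) + 1*(exp(4*I*pi/5))*conj(1)]
      = (1/5)[(1) + (exp(-4*I*pi/5)) + (exp(2*I*pi/5)) + (exp(-2*I*pi/5)) + (exp(4*I*pi/5))] = 0/5 = 0
  <chi_1*chi_2, chi_1> = (1/5)[1*(1)*conj(1) + 1*(exp(-4*I*pi/5))*conj(exp(2*I*pi/5)) + 1*(exp(2*I*pi/5))*conj(exp(4*I*pi/5)) + 1*(exp(-2*I*pi/5))*conj(exp(-4*I*pi/5)) + 1*(exp(4*I*pi/5))*conj(exp(-2*I*pi/5))]
      = (1/5)[(1) + (exp(4*I*pi/5)) + (exp(-2*I*pi/5)) + (exp(2*I*pi/5)) + (exp(-4*I*pi/5))] = 0/5 = 0
  <chi_1*chi_2, chi_2> = (1/5)[1*(1)*conj(1) + 1*(exp(-4*I*pi/5))*conj(exp(4*I*pi/5)) + 1*(exp(2*I*pi/5))*conj(exp(-2*I*pi/5)) + 1*(exp(-2*I*pi/5))*conj(exp(2*I*pi/5)) + 1*(exp(4*I*pi/5))*conj(exp(-4*I*pi/5))]
      = (1/5)[(1) + (exp(2*I*pi/5)) + (exp(4*I*pi/5)) + (exp(-4*I*pi/5)) + (exp(-2*I*pi/5))] = 0/5 = 0
  <chi_1*chi_2, chi_3> = (1/5)[1*(1)*conj(1) + 1*(exp(-4*I*pi/5))*conj(exp(-4*I*pi/5)) + 1*(exp(2*I*pi/5))*conj(exp(2*I*pi/5)) + 1*(exp(-2*I*pi/5))*conj(exp(-2*I*pi/5)) + 1*(exp(4*I*pi/5))*conj(exp(4*I*pi/5))]
      = (1/5)[(1) + (1) + (1) + (1) + (1)] = 5/5 = 1
  <chi_1*chi_2, chi_4> = (1/5)[1*(1)*conj(1) + 1*(exp(-4*I*pi/5))*conj(exp(-2*I*pi/5)) + 1*(exp(2*I*pi/5))*conj(exp(-4*I*pi/5)) + 1*(exp(-2*I*pi/5))*conj(exp(4*I*pi/5)) + 1*(exp(4*I*pi/5))*conj(exp(2*I*pi/5))]
      = (1/5)[(1) + (exp(-2*I*pi/5)) + (exp(-4*I*pi/5)) + (exp(4*I*pi/5)) + (exp(2*I*pi/5))] = 0/5 = 0
(Exp terms are combined using exp(i*s)*conj(exp(i*t)) = exp(i*(s-t)), and sums of them are collapsed using the identity that for every m > 1 the m distinct m-th roots of unity sum to 0, e.g. 1 + exp(2*I*pi/3) + exp(-2*I*pi/3) = 0.)
Hence the multiplicities are chi_3: 1. Dimension check: dim(chi_1)*dim(chi_2) = 1*1 = 1 and sum (mult * dim) = 1*1 = 1.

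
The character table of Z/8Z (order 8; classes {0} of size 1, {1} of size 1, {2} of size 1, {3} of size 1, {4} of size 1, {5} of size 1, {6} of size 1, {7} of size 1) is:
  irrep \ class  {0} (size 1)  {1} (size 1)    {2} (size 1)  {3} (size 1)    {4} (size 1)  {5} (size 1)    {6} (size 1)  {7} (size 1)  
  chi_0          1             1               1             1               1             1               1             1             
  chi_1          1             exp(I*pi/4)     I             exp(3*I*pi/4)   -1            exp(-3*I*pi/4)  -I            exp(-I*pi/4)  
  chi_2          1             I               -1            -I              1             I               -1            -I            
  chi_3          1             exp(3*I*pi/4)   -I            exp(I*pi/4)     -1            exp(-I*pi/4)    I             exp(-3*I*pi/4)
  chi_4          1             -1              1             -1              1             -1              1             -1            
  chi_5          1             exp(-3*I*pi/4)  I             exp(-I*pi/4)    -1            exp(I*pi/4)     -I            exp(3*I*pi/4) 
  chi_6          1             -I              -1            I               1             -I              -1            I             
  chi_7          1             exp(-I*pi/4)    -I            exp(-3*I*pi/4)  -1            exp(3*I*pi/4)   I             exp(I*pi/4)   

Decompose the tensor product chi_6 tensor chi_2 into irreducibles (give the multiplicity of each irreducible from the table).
chi_6 tensor chi_2 = chi_0 (all other irreducibles have multiplicity 0).

Why: The character of a tensor product is the pointwise product (chi_6 * chi_2)(C) = chi_6(C) * chi_2(C):
  {0}: (1)*(1), {1}: (-I)*(I), {2}: (-1)*(-1), {3}: (I)*(-I), {4}: (1)*(1), {5}: (-I)*(I), {6}: (-1)*(-1), {7}: (I)*(-I)
so (chi_6 * chi_2) takes values
  {0} -> 1, {1} -> 1, {2} -> 1, {3} -> 1, {4} -> 1, {5} -> 1, {6} -> 1, {7} -> 1.
Now take the inner product of this character with each irreducible chi from the table, <chi_6*chi_2, chi> = (1/8) sum_C |C| (chi_6*chi_2)(C) conj(chi(C)):
  <chi_6*chi_2, chi_0> = (1/8)[1*(1)*conj(1) + 1*(1)*conj(1) + 1*(1)*conj(1) + 1*(1)*conj(1) + 1*(1)*conj(1) + 1*(1)*conj(1) + 1*(1)*conj(1) + 1*(1)*conj(1)]
      = (1/8)[(1) + (1) + (1) + (1) + (1) + (1) + (1) + (1)] = 8/8 = 1
  <chi_6*chi_2, chi_1> = (1/8)[1*(1)*conj(1) + 1*(1)*conj(exp(I*pi/4)) + 1*(1)*conj(I) + 1*(1)*conj(exp(3*I*pi/4)) + 1*(1)*conj(-1) + 1*(1)*conj(exp(-3*I*pi/4)) + 1*(1)*conj(-I) + 1*(1)*conj(exp(-I*pi/4))]
      = (1/8)[(1) + (exp(-I*pi/4)) + (-I) + (exp(-3*I*pi/4)) + (-1) + (exp(3*I*pi/4)) + (I) + (exp(I*pi/4))] = 0/8 = 0
  <chi_6*chi_2, chi_2> = (1/8)[1*(1)*conj(1) + 1*(1)*conj(I) + 1*(1)*conj(-1) + 1*(1)*conj(-I) + 1*(1)*conj(1) + 1*(1)*conj(I) + 1*(1)*conj(-1) + 1*(1)*conj(-I)]
      = (1/8)[(1) + (-I) + (-1) + (I) + (1) + (-I) + (-1) + (I)] = 0/8 = 0
  <chi_6*chi_2, chi_3> = (1/8)[1*(1)*conj(1) + 1*(1)*conj(exp(3*I*pi/4)) + 1*(1)*conj(-I) + 1*(1)*conj(exp(I*pi/4)) + 1*(1)*conj(-1) + 1*(1)*conj(exp(-I*pi/4)) + 1*(1)*conj(I) + 1*(1)*conj(exp(-3*I*pi/4))]
      = (1/8)[(1) + (exp(-3*I*pi/4)) + (I) + (exp(-I*pi/4)) + (-1) + (exp(I*pi/4)) + (-I) + (exp(3*I*pi/4))] = 0/8 = 0
  <chi_6*chi_2, chi_4> = (1/8)[1*(1)*conj(1) + 1*(1)*conj(-1) + 1*(1)*conj(1) + 1*(1)*conj(-1) + 1*(1)*conj(1) + 1*(1)*conj(-1) + 1*(1)*conj(1) + 1*(1)*conj(-1)]
      = (1/8)[(1) + (-1) + (1) + (-1) + (1) + (-1) + (1) + (-1)] = 0/8 = 0
  <chi_6*chi_2, chi_5> = (1/8)[1*(1)*conj(1) + 1*(1)*conj(exp(-3*I*pi/4)) + 1*(1)*conj(I) + 1*(1)*conj(exp(-I*pi/4)) + 1*(1)*conj(-1) + 1*(1)*conj(exp(I*pi/4)) + 1*(1)*conj(-I) + 1*(1)*conj(exp(3*I*pi/4))]
      = (1/8)[(1) + (exp(3*I*pi/4)) + (-I) + (exp(I*pi/4)) + (-1) + (exp(-I*pi/4)) + (I) + (exp(-3*I*pi/4))] = 0/8 = 0
  <chi_6*chi_2, chi_6> = (1/8)[1*(1)*conj(1) + 1*(1)*conj(-I) + 1*(1)*conj(-1) + 1*(1)*conj(I) + 1*(1)*conj(1) + 1*(1)*conj(-I) + 1*(1)*conj(-1) + 1*(1)*conj(I)]
      = (1/8)[(1) + (I) + (-1) + (-I) + (1) + (I) + (-1) + (-I)] = 0/8 = 0
  <chi_6*chi_2, chi_7> = (1/8)[1*(1)*conj(1) + 1*(1)*conj(exp(-I*pi/4)) + 1*(1)*conj(-I) + 1*(1)*conj(exp(-3*I*pi/4)) + 1*(1)*conj(-1) + 1*(1)*conj(exp(3*I*pi/4)) + 1*(1)*conj(I) + 1*(1)*conj(exp(I*pi/4))]
      = (1/8)[(1) + (exp(I*pi/4)) + (I) + (exp(3*I*pi/4)) + (-1) + (exp(-3*I*pi/4)) + (-I) + (exp(-I*pi/4))] = 0/8 = 0
(Exp terms are combined using exp(i*s)*conj(exp(i*t)) = exp(i*(s-t)), and sums of them are collapsed using the identity that for every m > 1 the m distinct m-th roots of unity sum to 0, e.g. 1 + exp(2*I*pi/3) + exp(-2*I*pi/3) = 0.)
Hence the multiplicities are chi_0: 1. Dimension check: dim(chi_6)*dim(chi_2) = 1*1 = 1 and sum (mult * dim) = 1*1 = 1.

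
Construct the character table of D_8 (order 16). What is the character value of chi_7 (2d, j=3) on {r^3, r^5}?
Conjugacy classes: {e} of size 1, {r^4} of size 1, {r^1, r^7} of size 2, {r^2, r^6} of size 2, {r^3, r^5} of size 2, {s, sr^2, ...} of size 4, {sr, sr^3, ...} of size 4.
Character table:
  irrep \ class              {e} (size 1)  {r^4} (size 1)  {r^1, r^7} (size 2)  {r^2, r^6} (size 2)  {r^3, r^5} (size 2)  {s, sr^2, ...} (size 4)  {sr, sr^3, ...} (size 4)
  chi_1 (triv)               1             1               1                    1                    1                    1                        1                       
  chi_2 (sign: r->1, s->-1)  1             1               1                    1                    1                    -1                       -1                      
  chi_3 (r->-1, s->1)        1             1               -1                   1                    -1                   1                        -1                      
  chi_4 (r->-1, s->-1)       1             1               -1                   1                    -1                   -1                       1                       
  chi_5 (2d, j=1)            2             -2              sqrt(2)              0                    -sqrt(2)             0                        0                       
  chi_6 (2d, j=2)            2             2               0                    -2                   0                    0                        0                       
  chi_7 (2d, j=3)            2             -2              -sqrt(2)             0                    sqrt(2)              0                        0                       

Spot check: chi_7 (2d, j=3) on {r^3, r^5} = sqrt(2).

Solution. D_8 has order 2*8 = 16 with 7 conjugacy classes, hence 7 irreducibles. Sum of squared dims 1 + 1 + 1 + 1 + 4 + 4 + 4 = 16 = |G|. Linear characters come from the abelianisation; the 2-dimensional irreps have character r^k -> 2*cos(2*pi*j*k/8), reflections -> 0.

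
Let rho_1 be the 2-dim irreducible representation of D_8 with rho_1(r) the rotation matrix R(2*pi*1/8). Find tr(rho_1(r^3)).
chi_{rho_1}(r^3) = 2*cos(2*pi*1*3/8) = -sqrt(2)

Proof sketch: rho_1(r^3) is rotation by angle 2*pi*1*3/8, whose trace is 2*cos(2*pi*1*3/8) = -sqrt(2).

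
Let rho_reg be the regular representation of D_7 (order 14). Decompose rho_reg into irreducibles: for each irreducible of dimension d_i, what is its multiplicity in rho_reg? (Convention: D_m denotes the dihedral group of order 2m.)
Each irreducible V_i of dimension d_i appears with multiplicity d_i, i.e. rho_reg = (direct sum over all irreducibles V_i) d_i V_i. The irreducible dimensions for D_7 are 1, 1, 2, 2, 2: 2 irreducibles of dimension 1, each with multiplicity 1; 3 irreducibles of dimension 2, each with multiplicity 2. Total dimension 2*1*1 + 3*2*2 = 14 = |G|.

Justification: General theorem: in the regular representation of a finite group G, each irreducible appears with multiplicity equal to its dimension. Check: dim(rho_reg) = sum d_i^2 = 1 + 1 + 4 + 4 + 4 = 14 = |G|.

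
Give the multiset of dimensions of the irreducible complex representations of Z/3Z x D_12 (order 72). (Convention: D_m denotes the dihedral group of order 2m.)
Dimensions: 1, 1, 1, 1, 1, 1, 1, 1, 1, 1, 1, 1, 2, 2, 2, 2, 2, 2, 2, 2, 2, 2, 2, 2, 2, 2, 2

Why: There are 27 irreducibles (= number of conjugacy classes). Their dimensions d_i satisfy sum d_i^2 = |G| = 72: 1 + 1 + 1 + 1 + 1 + 1 + 1 + 1 + 1 + 1 + 1 + 1 + 4 + 4 + 4 + 4 + 4 + 4 + 4 + 4 + 4 + 4 + 4 + 4 + 4 + 4 + 4 = 72. (For the product with Z/3Z: each of the 3 1-dim characters of Z/3Z tensors with each irrep of D_12, giving 3 copies of each D_12-dimension.)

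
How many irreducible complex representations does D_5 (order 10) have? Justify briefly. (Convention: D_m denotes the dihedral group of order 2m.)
4

The number of irreducible complex representations of a finite group equals its number of conjugacy classes. D_5 has 4 conjugacy classes ((n+3)/2 for n odd), so D_5 (order 10) has exactly 4 irreducible complex representations.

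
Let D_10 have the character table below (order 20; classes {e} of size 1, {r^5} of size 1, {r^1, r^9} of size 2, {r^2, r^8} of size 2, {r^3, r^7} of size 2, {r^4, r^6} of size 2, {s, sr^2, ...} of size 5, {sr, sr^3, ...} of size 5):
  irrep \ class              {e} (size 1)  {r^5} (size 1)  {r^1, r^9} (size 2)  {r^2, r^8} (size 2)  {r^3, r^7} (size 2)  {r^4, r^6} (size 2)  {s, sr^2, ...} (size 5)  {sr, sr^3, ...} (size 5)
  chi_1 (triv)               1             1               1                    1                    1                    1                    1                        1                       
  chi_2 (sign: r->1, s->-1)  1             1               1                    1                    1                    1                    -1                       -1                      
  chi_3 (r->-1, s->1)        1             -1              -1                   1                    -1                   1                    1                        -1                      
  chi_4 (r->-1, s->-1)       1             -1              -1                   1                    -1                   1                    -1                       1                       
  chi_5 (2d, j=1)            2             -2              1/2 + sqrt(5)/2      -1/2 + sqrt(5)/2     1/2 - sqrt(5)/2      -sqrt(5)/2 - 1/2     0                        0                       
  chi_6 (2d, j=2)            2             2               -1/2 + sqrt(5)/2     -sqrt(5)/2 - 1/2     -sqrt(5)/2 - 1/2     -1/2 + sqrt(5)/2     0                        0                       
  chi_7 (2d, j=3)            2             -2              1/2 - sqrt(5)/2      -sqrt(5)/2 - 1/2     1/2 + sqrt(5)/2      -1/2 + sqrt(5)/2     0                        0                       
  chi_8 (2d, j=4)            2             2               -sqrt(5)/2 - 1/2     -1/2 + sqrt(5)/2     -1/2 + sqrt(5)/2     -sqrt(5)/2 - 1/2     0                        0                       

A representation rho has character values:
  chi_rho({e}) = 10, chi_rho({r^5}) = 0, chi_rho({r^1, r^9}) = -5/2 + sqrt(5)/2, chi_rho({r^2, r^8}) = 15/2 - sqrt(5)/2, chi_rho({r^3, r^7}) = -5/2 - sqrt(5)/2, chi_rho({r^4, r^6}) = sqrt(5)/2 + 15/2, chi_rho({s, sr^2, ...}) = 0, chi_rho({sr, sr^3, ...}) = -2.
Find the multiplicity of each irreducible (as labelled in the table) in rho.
Multiplicities: chi_1: 1, chi_2: 2, chi_3: 3, chi_4: 2, chi_5: 0, chi_6: 1, chi_7: 0, chi_8: 0.

Working: Use <chi_rho, chi> = (1/|G|) sum_C |C| * chi_rho(C) * conj(chi(C)) with |G| = 20 for each irreducible chi in the table:
  <chi_rho, chi_1> = (1/20)[1*(10)*conj(1) + 1*(0)*conj(1) + 2*(-5/2 + sqrt(5)/2)*conj(1) + 2*(15/2 - sqrt(5)/2)*conj(1) + 2*(-5/2 - sqrt(5)/2)*conj(1) + 2*(sqrt(5)/2 + 15/2)*conj(1) + 5*(0)*conj(1) + 5*(-2)*conj(1)]
      = (1/20)[(10) + (0) + (-5 + sqrt(5)) + (15 - sqrt(5)) + (-5 - sqrt(5)) + (sqrt(5) + 15) + (0) + (-10)] = 20/20 = 1
  <chi_rho, chi_2> = (1/20)[1*(10)*conj(1) + 1*(0)*conj(1) + 2*(-5/2 + sqrt(5)/2)*conj(1) + 2*(15/2 - sqrt(5)/2)*conj(1) + 2*(-5/2 - sqrt(5)/2)*conj(1) + 2*(sqrt(5)/2 + 15/2)*conj(1) + 5*(0)*conj(-1) + 5*(-2)*conj(-1)]
      = (1/20)[(10) + (0) + (-5 + sqrt(5)) + (15 - sqrt(5)) + (-5 - sqrt(5)) + (sqrt(5) + 15) + (0) + (10)] = 40/20 = 2
  <chi_rho, chi_3> = (1/20)[1*(10)*conj(1) + 1*(0)*conj(-1) + 2*(-5/2 + sqrt(5)/2)*conj(-1) + 2*(15/2 - sqrt(5)/2)*conj(1) + 2*(-5/2 - sqrt(5)/2)*conj(-1) + 2*(sqrt(5)/2 + 15/2)*conj(1) + 5*(0)*conj(1) + 5*(-2)*conj(-1)]
      = (1/20)[(10) + (0) + (5 - sqrt(5)) + (15 - sqrt(5)) + (sqrt(5) + 5) + (sqrt(5) + 15) + (0) + (10)] = 60/20 = 3
  <chi_rho, chi_4> = (1/20)[1*(10)*conj(1) + 1*(0)*conj(-1) + 2*(-5/2 + sqrt(5)/2)*conj(-1) + 2*(15/2 - sqrt(5)/2)*conj(1) + 2*(-5/2 - sqrt(5)/2)*conj(-1) + 2*(sqrt(5)/2 + 15/2)*conj(1) + 5*(0)*conj(-1) + 5*(-2)*conj(1)]
      = (1/20)[(10) + (0) + (5 - sqrt(5)) + (15 - sqrt(5)) + (sqrt(5) + 5) + (sqrt(5) + 15) + (0) + (-10)] = 40/20 = 2
  <chi_rho, chi_5> = (1/20)[1*(10)*conj(2) + 1*(0)*conj(-2) + 2*(-5/2 + sqrt(5)/2)*conj(1/2 + sqrt(5)/2) + 2*(15/2 - sqrt(5)/2)*conj(-1/2 + sqrt(5)/2) + 2*(-5/2 - sqrt(5)/2)*conj(1/2 - sqrt(5)/2) + 2*(sqrt(5)/2 + 15/2)*conj(-sqrt(5)/2 - 1/2) + 5*(0)*conj(0) + 5*(-2)*conj(0)]
      = (1/20)[(20) + (0) + (-2*sqrt(5)) + (-10 + 8*sqrt(5)) + (2*sqrt(5)) + (-8*sqrt(5) - 10) + (0) + (0)] = 0/20 = 0
  <chi_rho, chi_6> = (1/20)[1*(10)*conj(2) + 1*(0)*conj(2) + 2*(-5/2 + sqrt(5)/2)*conj(-1/2 + sqrt(5)/2) + 2*(15/2 - sqrt(5)/2)*conj(-sqrt(5)/2 - 1/2) + 2*(-5/2 - sqrt(5)/2)*conj(-sqrt(5)/2 - 1/2) + 2*(sqrt(5)/2 + 15/2)*conj(-1/2 + sqrt(5)/2) + 5*(0)*conj(0) + 5*(-2)*conj(0)]
      = (1/20)[(20) + (0) + (5 - 3*sqrt(5)) + (-7*sqrt(5) - 5) + (5 + 3*sqrt(5)) + (-5 + 7*sqrt(5)) + (0) + (0)] = 20/20 = 1
  <chi_rho, chi_7> = (1/20)[1*(10)*conj(2) + 1*(0)*conj(-2) + 2*(-5/2 + sqrt(5)/2)*conj(1/2 - sqrt(5)/2) + 2*(15/2 - sqrt(5)/2)*conj(-sqrt(5)/2 - 1/2) + 2*(-5/2 - sqrt(5)/2)*conj(1/2 + sqrt(5)/2) + 2*(sqrt(5)/2 + 15/2)*conj(-1/2 + sqrt(5)/2) + 5*(0)*conj(0) + 5*(-2)*conj(0)]
      = (1/20)[(20) + (0) + (-5 + 3*sqrt(5)) + (-7*sqrt(5) - 5) + (-3*sqrt(5) - 5) + (-5 + 7*sqrt(5)) + (0) + (0)] = 0/20 = 0
  <chi_rho, chi_8> = (1/20)[1*(10)*conj(2) + 1*(0)*conj(2) + 2*(-5/2 + sqrt(5)/2)*conj(-sqrt(5)/2 - 1/2) + 2*(15/2 - sqrt(5)/2)*conj(-1/2 + sqrt(5)/2) + 2*(-5/2 - sqrt(5)/2)*conj(-1/2 + sqrt(5)/2) + 2*(sqrt(5)/2 + 15/2)*conj(-sqrt(5)/2 - 1/2) + 5*(0)*conj(0) + 5*(-2)*conj(0)]
      = (1/20)[(20) + (0) + (2*sqrt(5)) + (-10 + 8*sqrt(5)) + (-2*sqrt(5)) + (-8*sqrt(5) - 10) + (0) + (0)] = 0/20 = 0
Dimension check: dim(rho) = sum (mult * dim) = 1*1 + 2*1 + 3*1 + 2*1 + 0*2 + 1*2 + 0*2 + 0*2 = 10 = chi_rho(e) = 10.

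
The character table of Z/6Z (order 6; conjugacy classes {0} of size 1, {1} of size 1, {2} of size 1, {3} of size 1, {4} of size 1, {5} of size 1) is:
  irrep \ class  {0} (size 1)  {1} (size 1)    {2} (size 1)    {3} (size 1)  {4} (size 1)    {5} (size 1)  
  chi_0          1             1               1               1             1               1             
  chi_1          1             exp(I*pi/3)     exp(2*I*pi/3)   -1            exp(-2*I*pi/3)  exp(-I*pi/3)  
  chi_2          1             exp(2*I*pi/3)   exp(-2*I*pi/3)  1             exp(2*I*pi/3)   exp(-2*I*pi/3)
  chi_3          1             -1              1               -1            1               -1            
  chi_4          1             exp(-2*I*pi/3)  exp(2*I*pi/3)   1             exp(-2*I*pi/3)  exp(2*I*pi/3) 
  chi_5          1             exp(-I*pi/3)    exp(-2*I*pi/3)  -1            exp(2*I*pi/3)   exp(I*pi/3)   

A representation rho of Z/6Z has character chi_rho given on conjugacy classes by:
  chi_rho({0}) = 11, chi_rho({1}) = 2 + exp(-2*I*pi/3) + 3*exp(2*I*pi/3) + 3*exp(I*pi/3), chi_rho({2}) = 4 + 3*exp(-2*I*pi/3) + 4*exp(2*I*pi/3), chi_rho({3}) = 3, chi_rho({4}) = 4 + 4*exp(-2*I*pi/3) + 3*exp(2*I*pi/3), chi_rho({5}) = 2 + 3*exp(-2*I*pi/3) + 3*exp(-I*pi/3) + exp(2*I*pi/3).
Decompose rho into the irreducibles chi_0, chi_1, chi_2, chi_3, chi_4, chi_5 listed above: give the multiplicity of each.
Multiplicities: chi_0: 3, chi_1: 3, chi_2: 3, chi_3: 1, chi_4: 1, chi_5: 0.

Reasoning: Use <chi_rho, chi> = (1/|G|) sum_C |C| * chi_rho(C) * conj(chi(C)) with |G| = 6 for each irreducible chi in the table:
  <chi_rho, chi_0> = (1/6)[1*(11)*conj(1) + 1*(2 + exp(-2*I*pi/3) + 3*exp(2*I*pi/3) + 3*exp(I*pi/3))*conj(1) + 1*(4 + 3*exp(-2*I*pi/3) + 4*exp(2*I*pi/3))*conj(1) + 1*(3)*conj(1) + 1*(4 + 4*exp(-2*I*pi/3) + 3*exp(2*I*pi/3))*conj(1) + 1*(2 + 3*exp(-2*I*pi/3) + 3*exp(-I*pi/3) + exp(2*I*pi/3))*conj(1)]
      = (1/6)[(11) + (2 + exp(-2*I*pi/3) + 3*exp(2*I*pi/3) + 3*exp(I*pi/3)) + (4 + 3*exp(-2*I*pi/3) + 4*exp(2*I*pi/3)) + (3) + (4 + 4*exp(-2*I*pi/3) + 3*exp(2*I*pi/3)) + (2 + 3*exp(-2*I*pi/3) + 3*exp(-I*pi/3) + exp(2*I*pi/3))] = 18/6 = 3
  <chi_rho, chi_1> = (1/6)[1*(11)*conj(1) + 1*(2 + exp(-2*I*pi/3) + 3*exp(2*I*pi/3) + 3*exp(I*pi/3))*conj(exp(I*pi/3)) + 1*(4 + 3*exp(-2*I*pi/3) + 4*exp(2*I*pi/3))*conj(exp(2*I*pi/3)) + 1*(3)*conj(-1) + 1*(4 + 4*exp(-2*I*pi/3) + 3*exp(2*I*pi/3))*conj(exp(-2*I*pi/3)) + 1*(2 + 3*exp(-2*I*pi/3) + 3*exp(-I*pi/3) + exp(2*I*pi/3))*conj(exp(-I*pi/3))]
      = (1/6)[(11) + (2 + 2*exp(-I*pi/3) + 3*exp(I*pi/3)) + (4 + 4*exp(-2*I*pi/3) + 3*exp(2*I*pi/3)) + (-3) + (4 + 3*exp(-2*I*pi/3) + 4*exp(2*I*pi/3)) + (2 + 3*exp(-I*pi/3) + 2*exp(I*pi/3))] = 18/6 = 3
  <chi_rho, chi_2> = (1/6)[1*(11)*conj(1) + 1*(2 + exp(-2*I*pi/3) + 3*exp(2*I*pi/3) + 3*exp(I*pi/3))*conj(exp(2*I*pi/3)) + 1*(4 + 3*exp(-2*I*pi/3) + 4*exp(2*I*pi/3))*conj(exp(-2*I*pi/3)) + 1*(3)*conj(1) + 1*(4 + 4*exp(-2*I*pi/3) + 3*exp(2*I*pi/3))*conj(exp(2*I*pi/3)) + 1*(2 + 3*exp(-2*I*pi/3) + 3*exp(-I*pi/3) + exp(2*I*pi/3))*conj(exp(-2*I*pi/3))]
      = (1/6)[(11) + (3 + 3*exp(-I*pi/3) + 2*exp(-2*I*pi/3) + exp(2*I*pi/3)) + (-1) + (3) + (-1) + (3 + exp(-2*I*pi/3) + 2*exp(2*I*pi/3) + 3*exp(I*pi/3))] = 18/6 = 3
  <chi_rho, chi_3> = (1/6)[1*(11)*conj(1) + 1*(2 + exp(-2*I*pi/3) + 3*exp(2*I*pi/3) + 3*exp(I*pi/3))*conj(-1) + 1*(4 + 3*exp(-2*I*pi/3) + 4*exp(2*I*pi/3))*conj(1) + 1*(3)*conj(-1) + 1*(4 + 4*exp(-2*I*pi/3) + 3*exp(2*I*pi/3))*conj(1) + 1*(2 + 3*exp(-2*I*pi/3) + 3*exp(-I*pi/3) + exp(2*I*pi/3))*conj(-1)]
      = (1/6)[(11) + (-2 - 3*exp(I*pi/3) - 3*exp(2*I*pi/3) - exp(-2*I*pi/3)) + (4 + 3*exp(-2*I*pi/3) + 4*exp(2*I*pi/3)) + (-3) + (4 + 4*exp(-2*I*pi/3) + 3*exp(2*I*pi/3)) + (-2 - exp(2*I*pi/3) - 3*exp(-I*pi/3) - 3*exp(-2*I*pi/3))] = 6/6 = 1
  <chi_rho, chi_4> = (1/6)[1*(11)*conj(1) + 1*(2 + exp(-2*I*pi/3) + 3*exp(2*I*pi/3) + 3*exp(I*pi/3))*conj(exp(-2*I*pi/3)) + 1*(4 + 3*exp(-2*I*pi/3) + 4*exp(2*I*pi/3))*conj(exp(2*I*pi/3)) + 1*(3)*conj(1) + 1*(4 + 4*exp(-2*I*pi/3) + 3*exp(2*I*pi/3))*conj(exp(-2*I*pi/3)) + 1*(2 + 3*exp(-2*I*pi/3) + 3*exp(-I*pi/3) + exp(2*I*pi/3))*conj(exp(2*I*pi/3))]
      = (1/6)[(11) + (-2 + 3*exp(-2*I*pi/3) + 2*exp(2*I*pi/3)) + (4 + 4*exp(-2*I*pi/3) + 3*exp(2*I*pi/3)) + (3) + (4 + 3*exp(-2*I*pi/3) + 4*exp(2*I*pi/3)) + (-2 + 2*exp(-2*I*pi/3) + 3*exp(2*I*pi/3))] = 6/6 = 1
  <chi_rho, chi_5> = (1/6)[1*(11)*conj(1) + 1*(2 + exp(-2*I*pi/3) + 3*exp(2*I*pi/3) + 3*exp(I*pi/3))*conj(exp(-I*pi/3)) + 1*(4 + 3*exp(-2*I*pi/3) + 4*exp(2*I*pi/3))*conj(exp(-2*I*pi/3)) + 1*(3)*conj(-1) + 1*(4 + 4*exp(-2*I*pi/3) + 3*exp(2*I*pi/3))*conj(exp(2*I*pi/3)) + 1*(2 + 3*exp(-2*I*pi/3) + 3*exp(-I*pi/3) + exp(2*I*pi/3))*conj(exp(I*pi/3))]
      = (1/6)[(11) + (-3 + exp(-I*pi/3) + 2*exp(I*pi/3) + 3*exp(2*I*pi/3)) + (-1) + (-3) + (-1) + (-3 + 3*exp(-2*I*pi/3) + 2*exp(-I*pi/3) + exp(I*pi/3))] = 0/6 = 0
(Exp terms are combined using exp(i*s)*conj(exp(i*t)) = exp(i*(s-t)), and sums of them are collapsed using the identity that for every m > 1 the m distinct m-th roots of unity sum to 0, e.g. 1 + exp(2*I*pi/3) + exp(-2*I*pi/3) = 0.)
Dimension check: dim(rho) = sum (mult * dim) = 3*1 + 3*1 + 3*1 + 1*1 + 1*1 + 0*1 = 11 = chi_rho(e) = 11.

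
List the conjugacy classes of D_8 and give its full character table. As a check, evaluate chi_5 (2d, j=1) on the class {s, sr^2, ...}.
Conjugacy classes: {e} of size 1, {r^4} of size 1, {r^1, r^7} of size 2, {r^2, r^6} of size 2, {r^3, r^5} of size 2, {s, sr^2, ...} of size 4, {sr, sr^3, ...} of size 4.
Character table:
  irrep \ class              {e} (size 1)  {r^4} (size 1)  {r^1, r^7} (size 2)  {r^2, r^6} (size 2)  {r^3, r^5} (size 2)  {s, sr^2, ...} (size 4)  {sr, sr^3, ...} (size 4)
  chi_1 (triv)               1             1               1                    1                    1                    1                        1                       
  chi_2 (sign: r->1, s->-1)  1             1               1                    1                    1                    -1                       -1                      
  chi_3 (r->-1, s->1)        1             1               -1                   1                    -1                   1                        -1                      
  chi_4 (r->-1, s->-1)       1             1               -1                   1                    -1                   -1                       1                       
  chi_5 (2d, j=1)            2             -2              sqrt(2)              0                    -sqrt(2)             0                        0                       
  chi_6 (2d, j=2)            2             2               0                    -2                   0                    0                        0                       
  chi_7 (2d, j=3)            2             -2              -sqrt(2)             0                    sqrt(2)              0                        0                       

Spot check: chi_5 (2d, j=1) on {s, sr^2, ...} = 0.

Solution. D_8 has order 2*8 = 16 with 7 conjugacy classes, hence 7 irreducibles. Sum of squared dims 1 + 1 + 1 + 1 + 4 + 4 + 4 = 16 = |G|. Linear characters come from the abelianisation; the 2-dimensional irreps have character r^k -> 2*cos(2*pi*j*k/8), reflections -> 0.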